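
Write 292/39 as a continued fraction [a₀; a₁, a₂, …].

292 = 7·39 + 19, so a_0 = 7
39 = 2·19 + 1, so a_1 = 2
19 = 19·1 + 0, so a_2 = 19

[7; 2, 19]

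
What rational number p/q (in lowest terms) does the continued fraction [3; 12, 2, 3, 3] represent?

Start with 3.
3 + 1/(3/1) = 3 + 1/3 = 10/3
2 + 1/(10/3) = 2 + 3/10 = 23/10
12 + 1/(23/10) = 12 + 10/23 = 286/23
3 + 1/(286/23) = 3 + 23/286 = 881/286

881/286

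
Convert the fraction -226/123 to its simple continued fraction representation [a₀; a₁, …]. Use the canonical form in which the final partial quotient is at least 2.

-226 = -2·123 + 20, so a_0 = -2
123 = 6·20 + 3, so a_1 = 6
20 = 6·3 + 2, so a_2 = 6
3 = 1·2 + 1, so a_3 = 1
2 = 2·1 + 0, so a_4 = 2

[-2; 6, 6, 1, 2]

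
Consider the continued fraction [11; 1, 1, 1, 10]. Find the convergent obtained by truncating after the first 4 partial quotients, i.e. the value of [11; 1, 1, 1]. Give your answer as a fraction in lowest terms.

Start with 1.
1 + 1/(1/1) = 1 + 1/1 = 2/1
1 + 1/(2/1) = 1 + 1/2 = 3/2
11 + 1/(3/2) = 11 + 2/3 = 35/3

35/3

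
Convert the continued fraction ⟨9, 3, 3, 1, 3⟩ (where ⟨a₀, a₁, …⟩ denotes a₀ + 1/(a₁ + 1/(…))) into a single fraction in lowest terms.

456/49

Start with 3.
1 + 1/(3/1) = 1 + 1/3 = 4/3
3 + 1/(4/3) = 3 + 3/4 = 15/4
3 + 1/(15/4) = 3 + 4/15 = 49/15
9 + 1/(49/15) = 9 + 15/49 = 456/49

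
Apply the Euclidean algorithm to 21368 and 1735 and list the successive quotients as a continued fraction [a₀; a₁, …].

[12; 3, 6, 45, 2]

21368 = 12·1735 + 548, so a_0 = 12
1735 = 3·548 + 91, so a_1 = 3
548 = 6·91 + 2, so a_2 = 6
91 = 45·2 + 1, so a_3 = 45
2 = 2·1 + 0, so a_4 = 2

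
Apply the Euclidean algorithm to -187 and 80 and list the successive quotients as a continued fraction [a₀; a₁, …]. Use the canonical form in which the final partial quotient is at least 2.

-187 ÷ 80 → quotient -3, remainder 53
80 ÷ 53 → quotient 1, remainder 27
53 ÷ 27 → quotient 1, remainder 26
27 ÷ 26 → quotient 1, remainder 1
26 ÷ 1 → quotient 26, remainder 0

[-3; 1, 1, 1, 26]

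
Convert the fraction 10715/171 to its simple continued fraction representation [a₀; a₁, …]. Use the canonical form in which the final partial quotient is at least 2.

[62; 1, 1, 1, 18, 3]

Run the Euclidean algorithm, recording each quotient:
10715 ÷ 171 → quotient 62, remainder 113
171 ÷ 113 → quotient 1, remainder 58
113 ÷ 58 → quotient 1, remainder 55
58 ÷ 55 → quotient 1, remainder 3
55 ÷ 3 → quotient 18, remainder 1
3 ÷ 1 → quotient 3, remainder 0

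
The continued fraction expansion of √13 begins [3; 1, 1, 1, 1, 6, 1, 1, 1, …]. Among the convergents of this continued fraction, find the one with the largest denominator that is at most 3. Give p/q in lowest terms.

a_0 = 3: 3/1  (≤ bound)
a_1 = 1: 4/1  (≤ bound)
a_2 = 1: 7/2  (≤ bound)
a_3 = 1: 11/3  (≤ bound)
a_4 = 1: 18/5  (> 3, stop)

11/3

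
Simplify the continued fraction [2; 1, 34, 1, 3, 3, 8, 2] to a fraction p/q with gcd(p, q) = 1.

Starting at the tail and folding back:
Start with 2.
8 + 1/(2/1) = 8 + 1/2 = 17/2
3 + 1/(17/2) = 3 + 2/17 = 53/17
3 + 1/(53/17) = 3 + 17/53 = 176/53
1 + 1/(176/53) = 1 + 53/176 = 229/176
34 + 1/(229/176) = 34 + 176/229 = 7962/229
1 + 1/(7962/229) = 1 + 229/7962 = 8191/7962
2 + 1/(8191/7962) = 2 + 7962/8191 = 24344/8191

24344/8191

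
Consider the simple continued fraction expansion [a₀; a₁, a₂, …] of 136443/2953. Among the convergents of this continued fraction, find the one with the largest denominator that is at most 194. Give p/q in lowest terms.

a_0 = 46: 46/1  (≤ bound)
a_1 = 4: 185/4  (≤ bound)
a_2 = 1: 231/5  (≤ bound)
a_3 = 7: 1802/39  (≤ bound)
a_4 = 2: 3835/83  (≤ bound)
a_5 = 2: 9472/205  (> 194, stop)

3835/83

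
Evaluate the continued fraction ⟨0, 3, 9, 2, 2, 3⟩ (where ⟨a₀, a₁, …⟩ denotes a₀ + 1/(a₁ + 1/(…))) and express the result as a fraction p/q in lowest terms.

Build up convergents one term at a time:
a_0 = 0: 0/1
a_1 = 3: 1/3
a_2 = 9: 9/28
a_3 = 2: 19/59
a_4 = 2: 47/146
a_5 = 3: 160/497

160/497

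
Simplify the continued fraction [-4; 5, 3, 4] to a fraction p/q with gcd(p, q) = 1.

-263/69

Work from the innermost term outward:
Start with 4.
3 + 1/(4/1) = 3 + 1/4 = 13/4
5 + 1/(13/4) = 5 + 4/13 = 69/13
-4 + 1/(69/13) = -4 + 13/69 = -263/69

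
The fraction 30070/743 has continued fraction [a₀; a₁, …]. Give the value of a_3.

7

Repeatedly divide and take the remainder:
⌊30070/743⌋ = 40, remainder 350
⌊743/350⌋ = 2, remainder 43
⌊350/43⌋ = 8, remainder 6
⌊43/6⌋ = 7, remainder 1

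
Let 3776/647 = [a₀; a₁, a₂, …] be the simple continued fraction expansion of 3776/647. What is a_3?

9

Apply division with remainder until the remainder is 0:
3776 ÷ 647 → quotient 5, remainder 541
647 ÷ 541 → quotient 1, remainder 106
541 ÷ 106 → quotient 5, remainder 11
106 ÷ 11 → quotient 9, remainder 7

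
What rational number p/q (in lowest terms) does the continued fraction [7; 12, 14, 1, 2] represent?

a_0 = 7: 7/1
a_1 = 12: 85/12
a_2 = 14: 1197/169
a_3 = 1: 1282/181
a_4 = 2: 3761/531

3761/531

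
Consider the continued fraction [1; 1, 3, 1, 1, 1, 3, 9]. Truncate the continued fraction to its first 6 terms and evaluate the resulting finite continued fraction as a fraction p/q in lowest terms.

Start with 1.
1 + 1/(1/1) = 1 + 1/1 = 2/1
1 + 1/(2/1) = 1 + 1/2 = 3/2
3 + 1/(3/2) = 3 + 2/3 = 11/3
1 + 1/(11/3) = 1 + 3/11 = 14/11
1 + 1/(14/11) = 1 + 11/14 = 25/14

25/14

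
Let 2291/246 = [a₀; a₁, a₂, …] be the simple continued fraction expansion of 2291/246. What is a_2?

2291 = 9·246 + 77, so a_0 = 9
246 = 3·77 + 15, so a_1 = 3
77 = 5·15 + 2, so a_2 = 5

5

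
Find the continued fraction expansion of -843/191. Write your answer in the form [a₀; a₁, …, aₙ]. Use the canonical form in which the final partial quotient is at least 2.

[-5; 1, 1, 2, 2, 1, 1, 6]

-843 ÷ 191 → quotient -5, remainder 112
191 ÷ 112 → quotient 1, remainder 79
112 ÷ 79 → quotient 1, remainder 33
79 ÷ 33 → quotient 2, remainder 13
33 ÷ 13 → quotient 2, remainder 7
13 ÷ 7 → quotient 1, remainder 6
7 ÷ 6 → quotient 1, remainder 1
6 ÷ 1 → quotient 6, remainder 0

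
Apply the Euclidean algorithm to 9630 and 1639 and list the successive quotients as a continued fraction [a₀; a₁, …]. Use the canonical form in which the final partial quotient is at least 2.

⌊9630/1639⌋ = 5, remainder 1435
⌊1639/1435⌋ = 1, remainder 204
⌊1435/204⌋ = 7, remainder 7
⌊204/7⌋ = 29, remainder 1
⌊7/1⌋ = 7, remainder 0

[5; 1, 7, 29, 7]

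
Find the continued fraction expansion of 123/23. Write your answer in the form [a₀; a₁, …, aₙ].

[5; 2, 1, 7]

123 = 5·23 + 8, so a_0 = 5
23 = 2·8 + 7, so a_1 = 2
8 = 1·7 + 1, so a_2 = 1
7 = 7·1 + 0, so a_3 = 7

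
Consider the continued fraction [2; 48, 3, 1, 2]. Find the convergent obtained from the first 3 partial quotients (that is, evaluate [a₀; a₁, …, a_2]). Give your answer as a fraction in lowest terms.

293/145

a_0 = 2: 2/1
a_1 = 48: 97/48
a_2 = 3: 293/145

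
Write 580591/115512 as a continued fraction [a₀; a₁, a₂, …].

[5; 38, 9, 13, 2, 1, 3, 2]

⌊580591/115512⌋ = 5, remainder 3031
⌊115512/3031⌋ = 38, remainder 334
⌊3031/334⌋ = 9, remainder 25
⌊334/25⌋ = 13, remainder 9
⌊25/9⌋ = 2, remainder 7
⌊9/7⌋ = 1, remainder 2
⌊7/2⌋ = 3, remainder 1
⌊2/1⌋ = 2, remainder 0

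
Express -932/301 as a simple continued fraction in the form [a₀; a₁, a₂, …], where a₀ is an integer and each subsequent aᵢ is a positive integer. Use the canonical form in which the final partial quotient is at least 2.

Run the Euclidean algorithm, recording each quotient:
-932 = -4·301 + 272, so a_0 = -4
301 = 1·272 + 29, so a_1 = 1
272 = 9·29 + 11, so a_2 = 9
29 = 2·11 + 7, so a_3 = 2
11 = 1·7 + 4, so a_4 = 1
7 = 1·4 + 3, so a_5 = 1
4 = 1·3 + 1, so a_6 = 1
3 = 3·1 + 0, so a_7 = 3

[-4; 1, 9, 2, 1, 1, 1, 3]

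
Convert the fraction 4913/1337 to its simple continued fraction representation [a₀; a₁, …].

[3; 1, 2, 13, 1, 1, 2, 6]

Apply division with remainder until the remainder is 0:
⌊4913/1337⌋ = 3, remainder 902
⌊1337/902⌋ = 1, remainder 435
⌊902/435⌋ = 2, remainder 32
⌊435/32⌋ = 13, remainder 19
⌊32/19⌋ = 1, remainder 13
⌊19/13⌋ = 1, remainder 6
⌊13/6⌋ = 2, remainder 1
⌊6/1⌋ = 6, remainder 0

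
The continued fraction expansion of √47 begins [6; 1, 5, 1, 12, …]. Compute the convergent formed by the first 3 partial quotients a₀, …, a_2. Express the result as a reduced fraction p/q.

41/6

a_0 = 6: 6/1
a_1 = 1: 7/1
a_2 = 5: 41/6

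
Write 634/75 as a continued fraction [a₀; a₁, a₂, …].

⌊634/75⌋ = 8, remainder 34
⌊75/34⌋ = 2, remainder 7
⌊34/7⌋ = 4, remainder 6
⌊7/6⌋ = 1, remainder 1
⌊6/1⌋ = 6, remainder 0

[8; 2, 4, 1, 6]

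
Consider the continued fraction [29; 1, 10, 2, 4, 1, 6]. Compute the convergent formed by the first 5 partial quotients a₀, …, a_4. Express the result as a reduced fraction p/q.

3081/103

Use the convergent recurrence hₖ = aₖ·hₖ₋₁ + hₖ₋₂ (and likewise for the denominators kₖ):
a_0 = 29: 29/1
a_1 = 1: 30/1
a_2 = 10: 329/11
a_3 = 2: 688/23
a_4 = 4: 3081/103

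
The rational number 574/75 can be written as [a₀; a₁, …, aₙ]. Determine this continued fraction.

[7; 1, 1, 1, 7, 1, 2]

⌊574/75⌋ = 7, remainder 49
⌊75/49⌋ = 1, remainder 26
⌊49/26⌋ = 1, remainder 23
⌊26/23⌋ = 1, remainder 3
⌊23/3⌋ = 7, remainder 2
⌊3/2⌋ = 1, remainder 1
⌊2/1⌋ = 2, remainder 0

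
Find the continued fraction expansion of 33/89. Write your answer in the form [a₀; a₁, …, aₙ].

[0; 2, 1, 2, 3, 3]

33 = 0·89 + 33, so a_0 = 0
89 = 2·33 + 23, so a_1 = 2
33 = 1·23 + 10, so a_2 = 1
23 = 2·10 + 3, so a_3 = 2
10 = 3·3 + 1, so a_4 = 3
3 = 3·1 + 0, so a_5 = 3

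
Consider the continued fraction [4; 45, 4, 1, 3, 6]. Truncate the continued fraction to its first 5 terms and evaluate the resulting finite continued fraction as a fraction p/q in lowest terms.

3455/859

Work from the innermost term outward:
Start with 3.
1 + 1/(3/1) = 1 + 1/3 = 4/3
4 + 1/(4/3) = 4 + 3/4 = 19/4
45 + 1/(19/4) = 45 + 4/19 = 859/19
4 + 1/(859/19) = 4 + 19/859 = 3455/859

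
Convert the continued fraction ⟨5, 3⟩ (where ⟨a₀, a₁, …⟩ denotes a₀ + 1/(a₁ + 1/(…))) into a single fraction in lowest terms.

a_0 = 5: 5/1
a_1 = 3: 16/3

16/3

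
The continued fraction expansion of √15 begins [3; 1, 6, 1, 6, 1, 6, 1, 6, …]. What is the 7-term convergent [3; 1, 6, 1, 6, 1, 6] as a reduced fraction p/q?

a_0 = 3: 3/1
a_1 = 1: 4/1
a_2 = 6: 27/7
a_3 = 1: 31/8
a_4 = 6: 213/55
a_5 = 1: 244/63
a_6 = 6: 1677/433

1677/433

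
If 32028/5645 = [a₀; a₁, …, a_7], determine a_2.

⌊32028/5645⌋ = 5, remainder 3803
⌊5645/3803⌋ = 1, remainder 1842
⌊3803/1842⌋ = 2, remainder 119

2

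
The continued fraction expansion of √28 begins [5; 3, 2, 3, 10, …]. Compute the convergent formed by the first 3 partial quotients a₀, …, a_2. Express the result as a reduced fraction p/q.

Work from the innermost term outward:
Start with 2.
3 + 1/(2/1) = 3 + 1/2 = 7/2
5 + 1/(7/2) = 5 + 2/7 = 37/7

37/7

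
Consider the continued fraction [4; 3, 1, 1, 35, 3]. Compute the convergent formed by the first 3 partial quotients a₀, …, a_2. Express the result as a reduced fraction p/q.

17/4

Start with 1.
3 + 1/(1/1) = 3 + 1/1 = 4/1
4 + 1/(4/1) = 4 + 1/4 = 17/4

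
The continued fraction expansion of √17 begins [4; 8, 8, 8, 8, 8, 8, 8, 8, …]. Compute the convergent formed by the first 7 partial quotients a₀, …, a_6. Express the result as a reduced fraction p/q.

Work from the innermost term outward:
Start with 8.
8 + 1/(8/1) = 8 + 1/8 = 65/8
8 + 1/(65/8) = 8 + 8/65 = 528/65
8 + 1/(528/65) = 8 + 65/528 = 4289/528
8 + 1/(4289/528) = 8 + 528/4289 = 34840/4289
8 + 1/(34840/4289) = 8 + 4289/34840 = 283009/34840
4 + 1/(283009/34840) = 4 + 34840/283009 = 1166876/283009

1166876/283009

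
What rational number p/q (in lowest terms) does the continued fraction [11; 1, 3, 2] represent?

Start with 2.
3 + 1/(2/1) = 3 + 1/2 = 7/2
1 + 1/(7/2) = 1 + 2/7 = 9/7
11 + 1/(9/7) = 11 + 7/9 = 106/9

106/9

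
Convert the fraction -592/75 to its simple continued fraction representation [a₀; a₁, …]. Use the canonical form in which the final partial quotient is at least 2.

Apply division with remainder until the remainder is 0:
⌊-592/75⌋ = -8, remainder 8
⌊75/8⌋ = 9, remainder 3
⌊8/3⌋ = 2, remainder 2
⌊3/2⌋ = 1, remainder 1
⌊2/1⌋ = 2, remainder 0

[-8; 9, 2, 1, 2]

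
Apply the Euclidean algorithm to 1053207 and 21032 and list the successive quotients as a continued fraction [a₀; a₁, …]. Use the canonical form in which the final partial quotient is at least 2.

Apply division with remainder until the remainder is 0:
1053207 ÷ 21032 → quotient 50, remainder 1607
21032 ÷ 1607 → quotient 13, remainder 141
1607 ÷ 141 → quotient 11, remainder 56
141 ÷ 56 → quotient 2, remainder 29
56 ÷ 29 → quotient 1, remainder 27
29 ÷ 27 → quotient 1, remainder 2
27 ÷ 2 → quotient 13, remainder 1
2 ÷ 1 → quotient 2, remainder 0

[50; 13, 11, 2, 1, 1, 13, 2]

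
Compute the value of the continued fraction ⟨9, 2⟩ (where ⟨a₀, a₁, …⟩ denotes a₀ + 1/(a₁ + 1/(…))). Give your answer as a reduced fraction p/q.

a_0 = 9: 9/1
a_1 = 2: 19/2

19/2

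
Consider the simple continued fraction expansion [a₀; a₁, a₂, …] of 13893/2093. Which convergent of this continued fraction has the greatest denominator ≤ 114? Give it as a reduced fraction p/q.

385/58

a_0 = 6: 6/1  (≤ bound)
a_1 = 1: 7/1  (≤ bound)
a_2 = 1: 13/2  (≤ bound)
a_3 = 1: 20/3  (≤ bound)
a_4 = 3: 73/11  (≤ bound)
a_5 = 5: 385/58  (≤ bound)
a_6 = 3: 1228/185  (> 114, stop)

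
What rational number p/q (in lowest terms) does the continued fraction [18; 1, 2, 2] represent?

Start with 2.
2 + 1/(2/1) = 2 + 1/2 = 5/2
1 + 1/(5/2) = 1 + 2/5 = 7/5
18 + 1/(7/5) = 18 + 5/7 = 131/7

131/7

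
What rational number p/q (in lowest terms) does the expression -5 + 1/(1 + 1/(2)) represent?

Collapse the nested fraction from the inside out:
Start with 2.
1 + 1/(2/1) = 1 + 1/2 = 3/2
-5 + 1/(3/2) = -5 + 2/3 = -13/3

-13/3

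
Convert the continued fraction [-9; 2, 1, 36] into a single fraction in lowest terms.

-953/110

Build up convergents one term at a time:
a_0 = -9: -9/1
a_1 = 2: -17/2
a_2 = 1: -26/3
a_3 = 36: -953/110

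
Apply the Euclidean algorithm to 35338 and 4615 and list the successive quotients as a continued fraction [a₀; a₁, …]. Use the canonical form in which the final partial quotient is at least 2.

35338 = 7·4615 + 3033, so a_0 = 7
4615 = 1·3033 + 1582, so a_1 = 1
3033 = 1·1582 + 1451, so a_2 = 1
1582 = 1·1451 + 131, so a_3 = 1
1451 = 11·131 + 10, so a_4 = 11
131 = 13·10 + 1, so a_5 = 13
10 = 10·1 + 0, so a_6 = 10

[7; 1, 1, 1, 11, 13, 10]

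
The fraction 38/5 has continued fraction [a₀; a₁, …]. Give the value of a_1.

⌊38/5⌋ = 7, remainder 3
⌊5/3⌋ = 1, remainder 2

1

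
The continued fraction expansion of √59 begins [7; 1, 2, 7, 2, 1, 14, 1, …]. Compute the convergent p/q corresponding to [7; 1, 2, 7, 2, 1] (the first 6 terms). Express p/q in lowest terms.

530/69

Build up convergents one term at a time:
a_0 = 7: 7/1
a_1 = 1: 8/1
a_2 = 2: 23/3
a_3 = 7: 169/22
a_4 = 2: 361/47
a_5 = 1: 530/69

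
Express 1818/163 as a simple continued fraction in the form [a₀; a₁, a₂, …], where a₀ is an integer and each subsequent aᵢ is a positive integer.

[11; 6, 1, 1, 12]

1818 ÷ 163 → quotient 11, remainder 25
163 ÷ 25 → quotient 6, remainder 13
25 ÷ 13 → quotient 1, remainder 12
13 ÷ 12 → quotient 1, remainder 1
12 ÷ 1 → quotient 12, remainder 0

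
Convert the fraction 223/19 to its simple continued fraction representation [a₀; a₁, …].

[11; 1, 2, 1, 4]

223 ÷ 19 → quotient 11, remainder 14
19 ÷ 14 → quotient 1, remainder 5
14 ÷ 5 → quotient 2, remainder 4
5 ÷ 4 → quotient 1, remainder 1
4 ÷ 1 → quotient 4, remainder 0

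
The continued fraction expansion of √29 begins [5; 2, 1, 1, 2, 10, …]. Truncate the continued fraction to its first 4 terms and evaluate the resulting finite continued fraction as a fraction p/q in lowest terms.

Build up convergents one term at a time:
a_0 = 5: 5/1
a_1 = 2: 11/2
a_2 = 1: 16/3
a_3 = 1: 27/5

27/5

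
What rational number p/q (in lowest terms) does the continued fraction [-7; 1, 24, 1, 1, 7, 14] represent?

-32690/5413

Collapse the nested fraction from the inside out:
Start with 14.
7 + 1/(14/1) = 7 + 1/14 = 99/14
1 + 1/(99/14) = 1 + 14/99 = 113/99
1 + 1/(113/99) = 1 + 99/113 = 212/113
24 + 1/(212/113) = 24 + 113/212 = 5201/212
1 + 1/(5201/212) = 1 + 212/5201 = 5413/5201
-7 + 1/(5413/5201) = -7 + 5201/5413 = -32690/5413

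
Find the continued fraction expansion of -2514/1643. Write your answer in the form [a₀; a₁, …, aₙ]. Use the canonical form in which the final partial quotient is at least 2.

[-2; 2, 7, 1, 3, 1, 19]

-2514 = -2·1643 + 772, so a_0 = -2
1643 = 2·772 + 99, so a_1 = 2
772 = 7·99 + 79, so a_2 = 7
99 = 1·79 + 20, so a_3 = 1
79 = 3·20 + 19, so a_4 = 3
20 = 1·19 + 1, so a_5 = 1
19 = 19·1 + 0, so a_6 = 19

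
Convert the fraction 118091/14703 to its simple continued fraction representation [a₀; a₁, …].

[8; 31, 2, 15, 15]

Run the Euclidean algorithm, recording each quotient:
118091 ÷ 14703 → quotient 8, remainder 467
14703 ÷ 467 → quotient 31, remainder 226
467 ÷ 226 → quotient 2, remainder 15
226 ÷ 15 → quotient 15, remainder 1
15 ÷ 1 → quotient 15, remainder 0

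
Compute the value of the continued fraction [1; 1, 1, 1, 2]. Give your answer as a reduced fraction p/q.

13/8

Start with 2.
1 + 1/(2/1) = 1 + 1/2 = 3/2
1 + 1/(3/2) = 1 + 2/3 = 5/3
1 + 1/(5/3) = 1 + 3/5 = 8/5
1 + 1/(8/5) = 1 + 5/8 = 13/8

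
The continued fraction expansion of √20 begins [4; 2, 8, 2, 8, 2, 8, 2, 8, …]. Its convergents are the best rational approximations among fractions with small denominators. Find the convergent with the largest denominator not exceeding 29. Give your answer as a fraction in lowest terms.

76/17

a_0 = 4: 4/1  (≤ bound)
a_1 = 2: 9/2  (≤ bound)
a_2 = 8: 76/17  (≤ bound)
a_3 = 2: 161/36  (> 29, stop)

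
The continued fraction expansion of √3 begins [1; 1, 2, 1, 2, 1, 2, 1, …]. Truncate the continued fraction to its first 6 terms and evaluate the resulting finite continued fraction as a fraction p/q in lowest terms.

26/15

Start with 1.
2 + 1/(1/1) = 2 + 1/1 = 3/1
1 + 1/(3/1) = 1 + 1/3 = 4/3
2 + 1/(4/3) = 2 + 3/4 = 11/4
1 + 1/(11/4) = 1 + 4/11 = 15/11
1 + 1/(15/11) = 1 + 11/15 = 26/15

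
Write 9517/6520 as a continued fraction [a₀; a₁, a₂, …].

[1; 2, 5, 1, 2, 3, 4, 12]

Apply division with remainder until the remainder is 0:
9517 = 1·6520 + 2997, so a_0 = 1
6520 = 2·2997 + 526, so a_1 = 2
2997 = 5·526 + 367, so a_2 = 5
526 = 1·367 + 159, so a_3 = 1
367 = 2·159 + 49, so a_4 = 2
159 = 3·49 + 12, so a_5 = 3
49 = 4·12 + 1, so a_6 = 4
12 = 12·1 + 0, so a_7 = 12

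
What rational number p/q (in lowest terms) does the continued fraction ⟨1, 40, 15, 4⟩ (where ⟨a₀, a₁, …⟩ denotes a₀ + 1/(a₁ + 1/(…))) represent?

2505/2444

Build up convergents one term at a time:
a_0 = 1: 1/1
a_1 = 40: 41/40
a_2 = 15: 616/601
a_3 = 4: 2505/2444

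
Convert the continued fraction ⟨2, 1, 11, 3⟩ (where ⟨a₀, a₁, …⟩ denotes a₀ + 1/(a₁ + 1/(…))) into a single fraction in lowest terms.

a_0 = 2: 2/1
a_1 = 1: 3/1
a_2 = 11: 35/12
a_3 = 3: 108/37

108/37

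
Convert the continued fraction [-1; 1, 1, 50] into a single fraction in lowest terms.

-50/101

a_0 = -1: -1/1
a_1 = 1: 0/1
a_2 = 1: -1/2
a_3 = 50: -50/101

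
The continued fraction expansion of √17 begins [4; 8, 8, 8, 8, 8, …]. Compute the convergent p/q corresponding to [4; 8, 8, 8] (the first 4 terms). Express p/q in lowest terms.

Start with 8.
8 + 1/(8/1) = 8 + 1/8 = 65/8
8 + 1/(65/8) = 8 + 8/65 = 528/65
4 + 1/(528/65) = 4 + 65/528 = 2177/528

2177/528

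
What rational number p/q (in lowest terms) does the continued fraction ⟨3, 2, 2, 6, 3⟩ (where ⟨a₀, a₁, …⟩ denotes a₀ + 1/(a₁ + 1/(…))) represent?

Start with 3.
6 + 1/(3/1) = 6 + 1/3 = 19/3
2 + 1/(19/3) = 2 + 3/19 = 41/19
2 + 1/(41/19) = 2 + 19/41 = 101/41
3 + 1/(101/41) = 3 + 41/101 = 344/101

344/101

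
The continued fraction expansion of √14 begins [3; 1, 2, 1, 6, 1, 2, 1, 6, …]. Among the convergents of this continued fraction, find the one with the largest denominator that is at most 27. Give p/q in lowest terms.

101/27

a_0 = 3: 3/1  (≤ bound)
a_1 = 1: 4/1  (≤ bound)
a_2 = 2: 11/3  (≤ bound)
a_3 = 1: 15/4  (≤ bound)
a_4 = 6: 101/27  (≤ bound)
a_5 = 1: 116/31  (> 27, stop)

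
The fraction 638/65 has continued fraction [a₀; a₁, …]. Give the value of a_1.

⌊638/65⌋ = 9, remainder 53
⌊65/53⌋ = 1, remainder 12

1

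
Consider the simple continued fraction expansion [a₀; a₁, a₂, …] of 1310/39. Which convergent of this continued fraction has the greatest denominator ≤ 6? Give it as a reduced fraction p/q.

a_0 = 33: 33/1  (≤ bound)
a_1 = 1: 34/1  (≤ bound)
a_2 = 1: 67/2  (≤ bound)
a_3 = 2: 168/5  (≤ bound)
a_4 = 3: 571/17  (> 6, stop)

168/5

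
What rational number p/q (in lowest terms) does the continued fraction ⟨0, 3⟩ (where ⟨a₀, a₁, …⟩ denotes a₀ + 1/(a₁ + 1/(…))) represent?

1/3

Start with 3.
0 + 1/(3/1) = 0 + 1/3 = 1/3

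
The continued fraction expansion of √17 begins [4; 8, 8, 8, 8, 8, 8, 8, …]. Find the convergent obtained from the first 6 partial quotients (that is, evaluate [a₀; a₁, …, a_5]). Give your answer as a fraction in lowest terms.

a_0 = 4: 4/1
a_1 = 8: 33/8
a_2 = 8: 268/65
a_3 = 8: 2177/528
a_4 = 8: 17684/4289
a_5 = 8: 143649/34840

143649/34840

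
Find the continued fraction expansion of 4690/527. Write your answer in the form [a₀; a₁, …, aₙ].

[8; 1, 8, 1, 16, 1, 2]

4690 ÷ 527 → quotient 8, remainder 474
527 ÷ 474 → quotient 1, remainder 53
474 ÷ 53 → quotient 8, remainder 50
53 ÷ 50 → quotient 1, remainder 3
50 ÷ 3 → quotient 16, remainder 2
3 ÷ 2 → quotient 1, remainder 1
2 ÷ 1 → quotient 2, remainder 0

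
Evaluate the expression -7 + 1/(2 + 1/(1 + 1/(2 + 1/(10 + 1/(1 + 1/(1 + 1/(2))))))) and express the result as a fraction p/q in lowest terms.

-2909/439

Start with 2.
1 + 1/(2/1) = 1 + 1/2 = 3/2
1 + 1/(3/2) = 1 + 2/3 = 5/3
10 + 1/(5/3) = 10 + 3/5 = 53/5
2 + 1/(53/5) = 2 + 5/53 = 111/53
1 + 1/(111/53) = 1 + 53/111 = 164/111
2 + 1/(164/111) = 2 + 111/164 = 439/164
-7 + 1/(439/164) = -7 + 164/439 = -2909/439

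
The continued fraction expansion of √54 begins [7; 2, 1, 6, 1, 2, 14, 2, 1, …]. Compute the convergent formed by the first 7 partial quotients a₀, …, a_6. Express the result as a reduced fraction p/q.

6959/947

Start with 14.
2 + 1/(14/1) = 2 + 1/14 = 29/14
1 + 1/(29/14) = 1 + 14/29 = 43/29
6 + 1/(43/29) = 6 + 29/43 = 287/43
1 + 1/(287/43) = 1 + 43/287 = 330/287
2 + 1/(330/287) = 2 + 287/330 = 947/330
7 + 1/(947/330) = 7 + 330/947 = 6959/947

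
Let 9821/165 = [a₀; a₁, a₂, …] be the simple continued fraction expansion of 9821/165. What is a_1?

9821 = 59·165 + 86, so a_0 = 59
165 = 1·86 + 79, so a_1 = 1

1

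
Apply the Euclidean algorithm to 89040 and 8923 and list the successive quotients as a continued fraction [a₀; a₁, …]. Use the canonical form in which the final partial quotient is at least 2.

89040 ÷ 8923 → quotient 9, remainder 8733
8923 ÷ 8733 → quotient 1, remainder 190
8733 ÷ 190 → quotient 45, remainder 183
190 ÷ 183 → quotient 1, remainder 7
183 ÷ 7 → quotient 26, remainder 1
7 ÷ 1 → quotient 7, remainder 0

[9; 1, 45, 1, 26, 7]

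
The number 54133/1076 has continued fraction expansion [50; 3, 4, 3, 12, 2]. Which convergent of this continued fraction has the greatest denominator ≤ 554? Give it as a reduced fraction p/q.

26010/517

List convergents until the denominator exceeds the bound:
a_0 = 50: 50/1  (≤ bound)
a_1 = 3: 151/3  (≤ bound)
a_2 = 4: 654/13  (≤ bound)
a_3 = 3: 2113/42  (≤ bound)
a_4 = 12: 26010/517  (≤ bound)
a_5 = 2: 54133/1076  (> 554, stop)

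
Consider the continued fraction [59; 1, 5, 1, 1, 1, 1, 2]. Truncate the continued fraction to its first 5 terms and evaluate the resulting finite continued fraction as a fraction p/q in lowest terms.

Compute successive convergents:
a_0 = 59: 59/1
a_1 = 1: 60/1
a_2 = 5: 359/6
a_3 = 1: 419/7
a_4 = 1: 778/13

778/13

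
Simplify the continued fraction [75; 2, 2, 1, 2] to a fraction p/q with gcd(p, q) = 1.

1433/19

Compute successive convergents:
a_0 = 75: 75/1
a_1 = 2: 151/2
a_2 = 2: 377/5
a_3 = 1: 528/7
a_4 = 2: 1433/19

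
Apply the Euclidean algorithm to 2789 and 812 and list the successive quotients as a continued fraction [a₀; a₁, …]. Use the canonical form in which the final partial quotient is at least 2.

2789 ÷ 812 → quotient 3, remainder 353
812 ÷ 353 → quotient 2, remainder 106
353 ÷ 106 → quotient 3, remainder 35
106 ÷ 35 → quotient 3, remainder 1
35 ÷ 1 → quotient 35, remainder 0

[3; 2, 3, 3, 35]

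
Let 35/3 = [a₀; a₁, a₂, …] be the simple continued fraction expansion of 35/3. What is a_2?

2

35 = 11·3 + 2, so a_0 = 11
3 = 1·2 + 1, so a_1 = 1
2 = 2·1 + 0, so a_2 = 2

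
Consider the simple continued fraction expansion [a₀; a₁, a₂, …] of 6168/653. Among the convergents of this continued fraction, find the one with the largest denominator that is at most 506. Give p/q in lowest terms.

869/92

List convergents until the denominator exceeds the bound:
a_0 = 9: 9/1  (≤ bound)
a_1 = 2: 19/2  (≤ bound)
a_2 = 4: 85/9  (≤ bound)
a_3 = 10: 869/92  (≤ bound)
a_4 = 7: 6168/653  (> 506, stop)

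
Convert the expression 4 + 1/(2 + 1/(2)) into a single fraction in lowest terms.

Start with 2.
2 + 1/(2/1) = 2 + 1/2 = 5/2
4 + 1/(5/2) = 4 + 2/5 = 22/5

22/5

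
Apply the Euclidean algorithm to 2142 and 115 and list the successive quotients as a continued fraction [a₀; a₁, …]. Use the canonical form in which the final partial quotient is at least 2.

[18; 1, 1, 1, 2, 14]

Apply division with remainder until the remainder is 0:
⌊2142/115⌋ = 18, remainder 72
⌊115/72⌋ = 1, remainder 43
⌊72/43⌋ = 1, remainder 29
⌊43/29⌋ = 1, remainder 14
⌊29/14⌋ = 2, remainder 1
⌊14/1⌋ = 14, remainder 0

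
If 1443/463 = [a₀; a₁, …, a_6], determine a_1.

8

Repeatedly divide and take the remainder:
1443 ÷ 463 → quotient 3, remainder 54
463 ÷ 54 → quotient 8, remainder 31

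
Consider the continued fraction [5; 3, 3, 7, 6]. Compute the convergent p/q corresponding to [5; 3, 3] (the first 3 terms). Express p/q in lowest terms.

Compute successive convergents:
a_0 = 5: 5/1
a_1 = 3: 16/3
a_2 = 3: 53/10

53/10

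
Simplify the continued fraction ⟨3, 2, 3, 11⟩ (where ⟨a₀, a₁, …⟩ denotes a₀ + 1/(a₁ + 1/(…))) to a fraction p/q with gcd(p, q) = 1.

a_0 = 3: 3/1
a_1 = 2: 7/2
a_2 = 3: 24/7
a_3 = 11: 271/79

271/79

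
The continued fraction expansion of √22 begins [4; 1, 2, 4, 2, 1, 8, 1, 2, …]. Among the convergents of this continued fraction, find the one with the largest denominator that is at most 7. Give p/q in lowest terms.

List convergents until the denominator exceeds the bound:
a_0 = 4: 4/1  (≤ bound)
a_1 = 1: 5/1  (≤ bound)
a_2 = 2: 14/3  (≤ bound)
a_3 = 4: 61/13  (> 7, stop)

14/3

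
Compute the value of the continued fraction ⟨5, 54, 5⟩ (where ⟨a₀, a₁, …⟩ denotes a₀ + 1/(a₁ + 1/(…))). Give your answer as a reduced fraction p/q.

1360/271

Start with 5.
54 + 1/(5/1) = 54 + 1/5 = 271/5
5 + 1/(271/5) = 5 + 5/271 = 1360/271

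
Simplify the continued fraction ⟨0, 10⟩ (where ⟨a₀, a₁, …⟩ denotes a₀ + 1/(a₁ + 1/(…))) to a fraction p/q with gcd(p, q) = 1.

Starting at the tail and folding back:
Start with 10.
0 + 1/(10/1) = 0 + 1/10 = 1/10

1/10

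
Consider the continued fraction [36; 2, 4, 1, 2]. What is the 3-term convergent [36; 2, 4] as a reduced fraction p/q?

328/9

Use the convergent recurrence hₖ = aₖ·hₖ₋₁ + hₖ₋₂ (and likewise for the denominators kₖ):
a_0 = 36: 36/1
a_1 = 2: 73/2
a_2 = 4: 328/9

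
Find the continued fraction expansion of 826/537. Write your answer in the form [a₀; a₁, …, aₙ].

826 = 1·537 + 289, so a_0 = 1
537 = 1·289 + 248, so a_1 = 1
289 = 1·248 + 41, so a_2 = 1
248 = 6·41 + 2, so a_3 = 6
41 = 20·2 + 1, so a_4 = 20
2 = 2·1 + 0, so a_5 = 2

[1; 1, 1, 6, 20, 2]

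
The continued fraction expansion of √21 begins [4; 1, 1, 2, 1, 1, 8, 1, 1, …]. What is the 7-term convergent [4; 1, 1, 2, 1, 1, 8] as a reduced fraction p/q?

Start with 8.
1 + 1/(8/1) = 1 + 1/8 = 9/8
1 + 1/(9/8) = 1 + 8/9 = 17/9
2 + 1/(17/9) = 2 + 9/17 = 43/17
1 + 1/(43/17) = 1 + 17/43 = 60/43
1 + 1/(60/43) = 1 + 43/60 = 103/60
4 + 1/(103/60) = 4 + 60/103 = 472/103

472/103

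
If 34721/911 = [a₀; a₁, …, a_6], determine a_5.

34721 ÷ 911 → quotient 38, remainder 103
911 ÷ 103 → quotient 8, remainder 87
103 ÷ 87 → quotient 1, remainder 16
87 ÷ 16 → quotient 5, remainder 7
16 ÷ 7 → quotient 2, remainder 2
7 ÷ 2 → quotient 3, remainder 1

3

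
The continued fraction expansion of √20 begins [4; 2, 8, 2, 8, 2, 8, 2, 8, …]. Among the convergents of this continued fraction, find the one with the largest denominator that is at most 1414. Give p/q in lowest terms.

a_0 = 4: 4/1  (≤ bound)
a_1 = 2: 9/2  (≤ bound)
a_2 = 8: 76/17  (≤ bound)
a_3 = 2: 161/36  (≤ bound)
a_4 = 8: 1364/305  (≤ bound)
a_5 = 2: 2889/646  (≤ bound)
a_6 = 8: 24476/5473  (> 1414, stop)

2889/646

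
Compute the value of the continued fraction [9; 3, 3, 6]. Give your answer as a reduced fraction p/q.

Use the convergent recurrence hₖ = aₖ·hₖ₋₁ + hₖ₋₂ (and likewise for the denominators kₖ):
a_0 = 9: 9/1
a_1 = 3: 28/3
a_2 = 3: 93/10
a_3 = 6: 586/63

586/63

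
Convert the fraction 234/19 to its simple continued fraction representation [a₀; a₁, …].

[12; 3, 6]

234 ÷ 19 → quotient 12, remainder 6
19 ÷ 6 → quotient 3, remainder 1
6 ÷ 1 → quotient 6, remainder 0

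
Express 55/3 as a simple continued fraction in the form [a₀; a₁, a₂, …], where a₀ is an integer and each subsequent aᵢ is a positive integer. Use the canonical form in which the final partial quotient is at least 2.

55 = 18·3 + 1, so a_0 = 18
3 = 3·1 + 0, so a_1 = 3

[18; 3]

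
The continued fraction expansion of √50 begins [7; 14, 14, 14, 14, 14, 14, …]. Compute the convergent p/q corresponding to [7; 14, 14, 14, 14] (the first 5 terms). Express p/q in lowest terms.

Start with 14.
14 + 1/(14/1) = 14 + 1/14 = 197/14
14 + 1/(197/14) = 14 + 14/197 = 2772/197
14 + 1/(2772/197) = 14 + 197/2772 = 39005/2772
7 + 1/(39005/2772) = 7 + 2772/39005 = 275807/39005

275807/39005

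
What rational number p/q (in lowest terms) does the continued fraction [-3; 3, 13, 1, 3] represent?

a_0 = -3: -3/1
a_1 = 3: -8/3
a_2 = 13: -107/40
a_3 = 1: -115/43
a_4 = 3: -452/169

-452/169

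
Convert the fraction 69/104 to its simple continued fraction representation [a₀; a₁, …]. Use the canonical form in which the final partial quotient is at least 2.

[0; 1, 1, 1, 34]

Apply division with remainder until the remainder is 0:
69 = 0·104 + 69, so a_0 = 0
104 = 1·69 + 35, so a_1 = 1
69 = 1·35 + 34, so a_2 = 1
35 = 1·34 + 1, so a_3 = 1
34 = 34·1 + 0, so a_4 = 34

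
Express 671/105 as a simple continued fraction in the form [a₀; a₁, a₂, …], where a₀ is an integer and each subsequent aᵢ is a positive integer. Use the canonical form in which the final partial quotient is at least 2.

Repeatedly divide and take the remainder:
671 = 6·105 + 41, so a_0 = 6
105 = 2·41 + 23, so a_1 = 2
41 = 1·23 + 18, so a_2 = 1
23 = 1·18 + 5, so a_3 = 1
18 = 3·5 + 3, so a_4 = 3
5 = 1·3 + 2, so a_5 = 1
3 = 1·2 + 1, so a_6 = 1
2 = 2·1 + 0, so a_7 = 2

[6; 2, 1, 1, 3, 1, 1, 2]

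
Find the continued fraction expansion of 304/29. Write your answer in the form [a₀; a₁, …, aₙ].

304 ÷ 29 → quotient 10, remainder 14
29 ÷ 14 → quotient 2, remainder 1
14 ÷ 1 → quotient 14, remainder 0

[10; 2, 14]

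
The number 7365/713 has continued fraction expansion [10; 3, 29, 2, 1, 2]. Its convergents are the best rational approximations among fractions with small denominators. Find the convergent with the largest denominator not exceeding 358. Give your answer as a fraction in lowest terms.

2758/267

a_0 = 10: 10/1  (≤ bound)
a_1 = 3: 31/3  (≤ bound)
a_2 = 29: 909/88  (≤ bound)
a_3 = 2: 1849/179  (≤ bound)
a_4 = 1: 2758/267  (≤ bound)
a_5 = 2: 7365/713  (> 358, stop)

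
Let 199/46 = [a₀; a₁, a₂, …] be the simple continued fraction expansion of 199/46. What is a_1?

Apply division with remainder until the remainder is 0:
199 = 4·46 + 15, so a_0 = 4
46 = 3·15 + 1, so a_1 = 3

3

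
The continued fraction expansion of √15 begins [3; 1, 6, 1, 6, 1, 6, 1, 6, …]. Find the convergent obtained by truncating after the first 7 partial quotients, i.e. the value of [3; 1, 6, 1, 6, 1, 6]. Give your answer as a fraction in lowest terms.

a_0 = 3: 3/1
a_1 = 1: 4/1
a_2 = 6: 27/7
a_3 = 1: 31/8
a_4 = 6: 213/55
a_5 = 1: 244/63
a_6 = 6: 1677/433

1677/433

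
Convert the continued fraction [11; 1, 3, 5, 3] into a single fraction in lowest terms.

a_0 = 11: 11/1
a_1 = 1: 12/1
a_2 = 3: 47/4
a_3 = 5: 247/21
a_4 = 3: 788/67

788/67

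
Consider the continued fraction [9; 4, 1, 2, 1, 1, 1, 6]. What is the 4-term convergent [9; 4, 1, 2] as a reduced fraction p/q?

Start with 2.
1 + 1/(2/1) = 1 + 1/2 = 3/2
4 + 1/(3/2) = 4 + 2/3 = 14/3
9 + 1/(14/3) = 9 + 3/14 = 129/14

129/14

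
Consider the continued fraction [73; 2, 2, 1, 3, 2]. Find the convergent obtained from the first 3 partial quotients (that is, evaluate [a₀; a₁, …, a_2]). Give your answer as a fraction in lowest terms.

Compute successive convergents:
a_0 = 73: 73/1
a_1 = 2: 147/2
a_2 = 2: 367/5

367/5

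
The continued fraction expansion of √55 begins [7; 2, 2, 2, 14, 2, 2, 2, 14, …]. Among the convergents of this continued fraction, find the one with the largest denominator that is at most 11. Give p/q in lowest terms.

37/5

a_0 = 7: 7/1  (≤ bound)
a_1 = 2: 15/2  (≤ bound)
a_2 = 2: 37/5  (≤ bound)
a_3 = 2: 89/12  (> 11, stop)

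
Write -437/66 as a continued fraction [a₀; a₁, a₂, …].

-437 = -7·66 + 25, so a_0 = -7
66 = 2·25 + 16, so a_1 = 2
25 = 1·16 + 9, so a_2 = 1
16 = 1·9 + 7, so a_3 = 1
9 = 1·7 + 2, so a_4 = 1
7 = 3·2 + 1, so a_5 = 3
2 = 2·1 + 0, so a_6 = 2

[-7; 2, 1, 1, 1, 3, 2]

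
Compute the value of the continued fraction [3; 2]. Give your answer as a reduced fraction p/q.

7/2

Build up convergents one term at a time:
a_0 = 3: 3/1
a_1 = 2: 7/2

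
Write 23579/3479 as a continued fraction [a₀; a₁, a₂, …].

⌊23579/3479⌋ = 6, remainder 2705
⌊3479/2705⌋ = 1, remainder 774
⌊2705/774⌋ = 3, remainder 383
⌊774/383⌋ = 2, remainder 8
⌊383/8⌋ = 47, remainder 7
⌊8/7⌋ = 1, remainder 1
⌊7/1⌋ = 7, remainder 0

[6; 1, 3, 2, 47, 1, 7]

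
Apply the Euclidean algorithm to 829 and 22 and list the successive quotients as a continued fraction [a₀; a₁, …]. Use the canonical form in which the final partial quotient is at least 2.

Apply division with remainder until the remainder is 0:
829 ÷ 22 → quotient 37, remainder 15
22 ÷ 15 → quotient 1, remainder 7
15 ÷ 7 → quotient 2, remainder 1
7 ÷ 1 → quotient 7, remainder 0

[37; 1, 2, 7]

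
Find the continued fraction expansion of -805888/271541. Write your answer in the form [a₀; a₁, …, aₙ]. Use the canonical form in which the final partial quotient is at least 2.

[-3; 31, 11, 1, 1, 4, 9, 9]

Run the Euclidean algorithm, recording each quotient:
-805888 = -3·271541 + 8735, so a_0 = -3
271541 = 31·8735 + 756, so a_1 = 31
8735 = 11·756 + 419, so a_2 = 11
756 = 1·419 + 337, so a_3 = 1
419 = 1·337 + 82, so a_4 = 1
337 = 4·82 + 9, so a_5 = 4
82 = 9·9 + 1, so a_6 = 9
9 = 9·1 + 0, so a_7 = 9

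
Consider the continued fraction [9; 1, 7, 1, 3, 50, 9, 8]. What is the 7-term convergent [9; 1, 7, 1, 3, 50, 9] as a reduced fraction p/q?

156847/15866

Start with 9.
50 + 1/(9/1) = 50 + 1/9 = 451/9
3 + 1/(451/9) = 3 + 9/451 = 1362/451
1 + 1/(1362/451) = 1 + 451/1362 = 1813/1362
7 + 1/(1813/1362) = 7 + 1362/1813 = 14053/1813
1 + 1/(14053/1813) = 1 + 1813/14053 = 15866/14053
9 + 1/(15866/14053) = 9 + 14053/15866 = 156847/15866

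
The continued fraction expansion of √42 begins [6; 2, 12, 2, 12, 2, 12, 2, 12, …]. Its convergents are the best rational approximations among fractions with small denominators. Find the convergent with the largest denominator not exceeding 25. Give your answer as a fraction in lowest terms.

162/25

a_0 = 6: 6/1  (≤ bound)
a_1 = 2: 13/2  (≤ bound)
a_2 = 12: 162/25  (≤ bound)
a_3 = 2: 337/52  (> 25, stop)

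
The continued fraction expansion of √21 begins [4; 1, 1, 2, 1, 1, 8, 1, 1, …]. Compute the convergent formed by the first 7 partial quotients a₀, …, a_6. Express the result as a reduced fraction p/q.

472/103

a_0 = 4: 4/1
a_1 = 1: 5/1
a_2 = 1: 9/2
a_3 = 2: 23/5
a_4 = 1: 32/7
a_5 = 1: 55/12
a_6 = 8: 472/103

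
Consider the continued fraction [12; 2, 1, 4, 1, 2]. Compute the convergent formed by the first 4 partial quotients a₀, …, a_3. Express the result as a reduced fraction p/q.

Start with 4.
1 + 1/(4/1) = 1 + 1/4 = 5/4
2 + 1/(5/4) = 2 + 4/5 = 14/5
12 + 1/(14/5) = 12 + 5/14 = 173/14

173/14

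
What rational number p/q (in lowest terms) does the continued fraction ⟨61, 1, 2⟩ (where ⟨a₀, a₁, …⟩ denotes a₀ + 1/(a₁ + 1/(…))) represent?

185/3

Starting at the tail and folding back:
Start with 2.
1 + 1/(2/1) = 1 + 1/2 = 3/2
61 + 1/(3/2) = 61 + 2/3 = 185/3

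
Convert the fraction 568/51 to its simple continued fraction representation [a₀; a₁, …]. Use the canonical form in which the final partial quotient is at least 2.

[11; 7, 3, 2]

568 ÷ 51 → quotient 11, remainder 7
51 ÷ 7 → quotient 7, remainder 2
7 ÷ 2 → quotient 3, remainder 1
2 ÷ 1 → quotient 2, remainder 0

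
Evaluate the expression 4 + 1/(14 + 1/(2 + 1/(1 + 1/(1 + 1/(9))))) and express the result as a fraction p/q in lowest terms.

2812/691

Build up convergents one term at a time:
a_0 = 4: 4/1
a_1 = 14: 57/14
a_2 = 2: 118/29
a_3 = 1: 175/43
a_4 = 1: 293/72
a_5 = 9: 2812/691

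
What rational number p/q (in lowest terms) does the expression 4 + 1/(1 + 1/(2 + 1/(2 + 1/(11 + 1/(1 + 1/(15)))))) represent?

6527/1385

Start with 15.
1 + 1/(15/1) = 1 + 1/15 = 16/15
11 + 1/(16/15) = 11 + 15/16 = 191/16
2 + 1/(191/16) = 2 + 16/191 = 398/191
2 + 1/(398/191) = 2 + 191/398 = 987/398
1 + 1/(987/398) = 1 + 398/987 = 1385/987
4 + 1/(1385/987) = 4 + 987/1385 = 6527/1385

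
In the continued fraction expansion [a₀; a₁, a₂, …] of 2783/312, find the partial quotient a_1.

2783 = 8·312 + 287, so a_0 = 8
312 = 1·287 + 25, so a_1 = 1

1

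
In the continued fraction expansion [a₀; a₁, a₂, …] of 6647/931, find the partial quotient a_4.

⌊6647/931⌋ = 7, remainder 130
⌊931/130⌋ = 7, remainder 21
⌊130/21⌋ = 6, remainder 4
⌊21/4⌋ = 5, remainder 1
⌊4/1⌋ = 4, remainder 0

4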